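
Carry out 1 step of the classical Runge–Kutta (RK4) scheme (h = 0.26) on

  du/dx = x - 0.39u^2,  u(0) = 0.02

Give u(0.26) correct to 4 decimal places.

0.0537

RK4: k1 = f(x_n, u_n); k2 = f(x_n + h/2, u_n + (h/2)·k1); k3 = f(x_n + h/2, u_n + (h/2)·k2); k4 = f(x_n + h, u_n + h·k3); u_{n+1} = u_n + (h/6)·(k1 + 2k2 + 2k3 + k4).
x=0.000000, u=0.020000:
  k1 = f(0.000000, 0.020000) = -0.000156
  k2 = f(0.130000, 0.019980) = 0.129844
  k3 = f(0.130000, 0.036880) = 0.129470
  k4 = f(0.260000, 0.053662) = 0.258877
  u ← 0.020000 + (0.26/6)·(k1 + 2k2 + 2k3 + k4) = 0.053685
u(0.26) ≈ 0.0537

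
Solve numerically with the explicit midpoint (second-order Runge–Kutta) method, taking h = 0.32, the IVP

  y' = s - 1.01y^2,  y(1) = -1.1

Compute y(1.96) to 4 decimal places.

-0.8627

Midpoint: k1 = f(s_n, y_n); k2 = f(s_n + h/2, y_n + (h/2)·k1); y_{n+1} = y_n + h·k2.
s=1.000000, y=-1.100000:
  k1 = f(1.000000, -1.100000) = -0.222100
  k2 = f(1.160000, -1.135536) = -0.142336
  y ← -1.100000 + 0.32·(-0.142336) = -1.145548
s=1.320000, y=-1.145548:
  k1 = f(1.320000, -1.145548) = -0.005402
  k2 = f(1.480000, -1.146412) = 0.152597
  y ← -1.145548 + 0.32·0.152597 = -1.096717
s=1.640000, y=-1.096717:
  k1 = f(1.640000, -1.096717) = 0.425185
  k2 = f(1.800000, -1.028687) = 0.731221
  y ← -1.096717 + 0.32·0.731221 = -0.862726
y(1.96) ≈ -0.8627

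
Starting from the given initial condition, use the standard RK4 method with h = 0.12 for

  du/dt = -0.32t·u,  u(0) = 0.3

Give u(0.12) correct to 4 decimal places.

0.2993

RK4: k1 = f(t_n, u_n); k2 = f(t_n + h/2, u_n + (h/2)·k1); k3 = f(t_n + h/2, u_n + (h/2)·k2); k4 = f(t_n + h, u_n + h·k3); u_{n+1} = u_n + (h/6)·(k1 + 2k2 + 2k3 + k4).
t=0.000000, u=0.300000:
  k1 = f(0.000000, 0.300000) = 0.000000
  k2 = f(0.060000, 0.300000) = -0.005760
  k3 = f(0.060000, 0.299654) = -0.005753
  k4 = f(0.120000, 0.299310) = -0.011493
  u ← 0.300000 + (0.12/6)·(k1 + 2k2 + 2k3 + k4) = 0.299310
u(0.12) ≈ 0.2993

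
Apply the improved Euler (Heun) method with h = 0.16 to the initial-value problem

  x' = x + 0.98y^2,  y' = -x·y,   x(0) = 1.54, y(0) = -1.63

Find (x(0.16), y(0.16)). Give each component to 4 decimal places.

2.1660, -1.2127

Heun on (x,y): k1 = f(s_n, state_n); k2 = f(s_n + h, state_n + h·k1); state_{n+1} = state_n + (h/2)·(k1 + k2).
0.000000: (1.540000, -1.630000)
  k1 = (4.143762, 2.510200)
  predictor → (2.203002, -1.228368)
  k2 = (3.681712, 2.706097)
  → (2.166038, -1.212696)
(x(0.16), y(0.16)) ≈ (2.1660, -1.2127)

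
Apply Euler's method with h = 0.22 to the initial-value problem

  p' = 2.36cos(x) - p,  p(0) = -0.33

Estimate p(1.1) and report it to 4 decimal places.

1.2739

Euler: p_{n+1} = p_n + h·f(x_n, p_n).
x=0.000000, p=-0.330000: f=2.690000 → p ← -0.330000 + 0.22·2.690000 = 0.261800
x=0.220000, p=0.261800: f=2.041318 → p ← 0.261800 + 0.22·2.041318 = 0.710890
x=0.440000, p=0.710890: f=1.424324 → p ← 0.710890 + 0.22·1.424324 = 1.024241
x=0.660000, p=1.024241: f=0.840140 → p ← 1.024241 + 0.22·0.840140 = 1.209072
x=0.880000, p=1.209072: f=0.294605 → p ← 1.209072 + 0.22·0.294605 = 1.273885
p(1.1) ≈ 1.2739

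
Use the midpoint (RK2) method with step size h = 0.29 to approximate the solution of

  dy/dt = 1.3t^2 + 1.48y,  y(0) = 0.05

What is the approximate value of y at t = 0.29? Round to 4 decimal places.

Midpoint: k1 = f(t_n, y_n); k2 = f(t_n + h/2, y_n + (h/2)·k1); y_{n+1} = y_n + h·k2.
t=0.000000, y=0.050000:
  k1 = f(0.000000, 0.050000) = 0.074000
  k2 = f(0.145000, 0.060730) = 0.117213
  y ← 0.050000 + 0.29·0.117213 = 0.083992
y(0.29) ≈ 0.0840

0.0840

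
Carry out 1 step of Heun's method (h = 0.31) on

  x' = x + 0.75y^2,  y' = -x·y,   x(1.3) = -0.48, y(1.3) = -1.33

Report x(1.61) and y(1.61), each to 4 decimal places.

Heun on (x,y): k1 = f(t_n, state_n); k2 = f(t_n + h, state_n + h·k1); state_{n+1} = state_n + (h/2)·(k1 + k2).
1.300000: (-0.480000, -1.330000)
  k1 = (0.846675, -0.638400)
  predictor → (-0.217531, -1.527904)
  k2 = (1.533337, -0.332366)
  → (-0.111098, -1.480469)
(x(1.61), y(1.61)) ≈ (-0.1111, -1.4805)

-0.1111, -1.4805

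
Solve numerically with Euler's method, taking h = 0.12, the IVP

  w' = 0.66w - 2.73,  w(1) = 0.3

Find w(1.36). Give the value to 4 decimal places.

-0.6856

Euler: w_{n+1} = w_n + h·f(t_n, w_n).
t=1.000000, w=0.300000: f=-2.532000 → w ← 0.300000 + 0.12·(-2.532000) = -0.003840
t=1.120000, w=-0.003840: f=-2.732534 → w ← -0.003840 + 0.12·(-2.732534) = -0.331744
t=1.240000, w=-0.331744: f=-2.948951 → w ← -0.331744 + 0.12·(-2.948951) = -0.685618
w(1.36) ≈ -0.6856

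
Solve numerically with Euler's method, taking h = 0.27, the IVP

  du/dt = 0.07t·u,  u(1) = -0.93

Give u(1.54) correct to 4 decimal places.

Euler: u_{n+1} = u_n + h·f(t_n, u_n).
t=1.000000, u=-0.930000: f=-0.065100 → u ← -0.930000 + 0.27·(-0.065100) = -0.947577
t=1.270000, u=-0.947577: f=-0.084240 → u ← -0.947577 + 0.27·(-0.084240) = -0.970322
u(1.54) ≈ -0.9703

-0.9703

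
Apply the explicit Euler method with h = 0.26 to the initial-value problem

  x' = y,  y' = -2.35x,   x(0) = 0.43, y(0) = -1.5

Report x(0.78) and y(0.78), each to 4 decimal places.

-0.8830, -1.5316

Euler on (x,y): x_{n+1} = x_n + h·x', y_{n+1} = y_n + h·y'.
0.000000: (0.430000, -1.500000); f=(-1.500000, -1.010500) → (0.040000, -1.762730)
0.260000: (0.040000, -1.762730); f=(-1.762730, -0.094000) → (-0.418310, -1.787170)
0.520000: (-0.418310, -1.787170); f=(-1.787170, 0.983028) → (-0.882974, -1.531583)
(x(0.78), y(0.78)) ≈ (-0.8830, -1.5316)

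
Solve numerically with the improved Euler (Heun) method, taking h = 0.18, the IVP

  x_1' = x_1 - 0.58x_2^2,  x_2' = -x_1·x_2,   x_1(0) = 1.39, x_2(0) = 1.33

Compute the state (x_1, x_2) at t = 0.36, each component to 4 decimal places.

Heun on (x_1,x_2): k1 = f(t_n, state_n); k2 = f(t_n + h, state_n + h·k1); state_{n+1} = state_n + (h/2)·(k1 + k2).
0.000000: (1.390000, 1.330000)
  k1 = (0.364038, -1.848700)
  predictor → (1.455527, 0.997234)
  k2 = (0.878731, -1.451501)
  → (1.501849, 1.032982)
0.180000: (1.501849, 1.032982)
  k1 = (0.882959, -1.551383)
  predictor → (1.660782, 0.753733)
  k2 = (1.331276, -1.251786)
  → (1.701130, 0.780697)
(x_1(0.36), x_2(0.36)) ≈ (1.7011, 0.7807)

1.7011, 0.7807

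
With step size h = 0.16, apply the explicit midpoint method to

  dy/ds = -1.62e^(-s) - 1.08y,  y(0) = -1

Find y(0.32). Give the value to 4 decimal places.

Midpoint: k1 = f(s_n, y_n); k2 = f(s_n + h/2, y_n + (h/2)·k1); y_{n+1} = y_n + h·k2.
s=0.000000, y=-1.000000:
  k1 = f(0.000000, -1.000000) = -0.540000
  k2 = f(0.080000, -1.043200) = -0.368792
  y ← -1.000000 + 0.16·(-0.368792) = -1.059007
s=0.160000, y=-1.059007:
  k1 = f(0.160000, -1.059007) = -0.236746
  k2 = f(0.240000, -1.077946) = -0.110155
  y ← -1.059007 + 0.16·(-0.110155) = -1.076632
y(0.32) ≈ -1.0766

-1.0766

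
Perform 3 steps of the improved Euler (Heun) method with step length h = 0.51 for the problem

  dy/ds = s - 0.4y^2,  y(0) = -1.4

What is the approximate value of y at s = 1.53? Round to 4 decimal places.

-2.8566

Heun: k1 = f(s_n, y_n); k2 = f(s_n + h, y_n + h·k1); y_{n+1} = y_n + (h/2)·(k1 + k2).
s=0.000000, y=-1.400000:
  k1 = f(0.000000, -1.400000) = -0.784000
  k2 = f(0.510000, -1.799840) = -0.785770
  y ← -1.400000 + (0.51/2)·(-0.784000 + (-0.785770)) = -1.800291
s=0.510000, y=-1.800291:
  k1 = f(0.510000, -1.800291) = -0.786419
  k2 = f(1.020000, -2.201365) = -0.918403
  y ← -1.800291 + (0.51/2)·(-0.786419 + (-0.918403)) = -2.235021
s=1.020000, y=-2.235021:
  k1 = f(1.020000, -2.235021) = -0.978128
  k2 = f(1.530000, -2.733866) = -1.459610
  y ← -2.235021 + (0.51/2)·(-0.978128 + (-1.459610)) = -2.856644
y(1.53) ≈ -2.8566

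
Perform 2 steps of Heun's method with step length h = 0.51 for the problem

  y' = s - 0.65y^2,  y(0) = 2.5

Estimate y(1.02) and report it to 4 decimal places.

Heun: k1 = f(s_n, y_n); k2 = f(s_n + h, y_n + h·k1); y_{n+1} = y_n + (h/2)·(k1 + k2).
s=0.000000, y=2.500000:
  k1 = f(0.000000, 2.500000) = -4.062500
  k2 = f(0.510000, 0.428125) = 0.390861
  y ← 2.500000 + (0.51/2)·(-4.062500 + 0.390861) = 1.563732
s=0.510000, y=1.563732:
  k1 = f(0.510000, 1.563732) = -1.079418
  k2 = f(1.020000, 1.013229) = 0.352688
  y ← 1.563732 + (0.51/2)·(-1.079418 + 0.352688) = 1.378416
y(1.02) ≈ 1.3784

1.3784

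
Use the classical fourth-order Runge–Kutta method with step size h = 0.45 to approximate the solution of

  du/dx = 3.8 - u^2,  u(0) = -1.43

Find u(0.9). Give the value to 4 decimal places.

RK4: k1 = f(x_n, u_n); k2 = f(x_n + h/2, u_n + (h/2)·k1); k3 = f(x_n + h/2, u_n + (h/2)·k2); k4 = f(x_n + h, u_n + h·k3); u_{n+1} = u_n + (h/6)·(k1 + 2k2 + 2k3 + k4).
x=0.000000, u=-1.430000:
  k1 = f(0.000000, -1.430000) = 1.755100
  k2 = f(0.225000, -1.035102) = 2.728563
  k3 = f(0.225000, -0.816073) = 3.134024
  k4 = f(0.450000, -0.019689) = 3.799612
  u ← -1.430000 + (0.45/6)·(k1 + 2k2 + 2k3 + k4) = -0.134009
x=0.450000, u=-0.134009:
  k1 = f(0.450000, -0.134009) = 3.782042
  k2 = f(0.675000, 0.716951) = 3.285981
  k3 = f(0.675000, 0.605337) = 3.433567
  k4 = f(0.900000, 1.411097) = 1.808807
  u ← -0.134009 + (0.45/6)·(k1 + 2k2 + 2k3 + k4) = 1.293237
u(0.9) ≈ 1.2932

1.2932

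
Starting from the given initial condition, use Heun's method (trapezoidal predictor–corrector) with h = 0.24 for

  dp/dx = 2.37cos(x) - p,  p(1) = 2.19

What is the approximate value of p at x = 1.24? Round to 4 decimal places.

Heun: k1 = f(x_n, p_n); k2 = f(x_n + h, p_n + h·k1); p_{n+1} = p_n + (h/2)·(k1 + k2).
x=1.000000, p=2.190000:
  k1 = f(1.000000, 2.190000) = -0.909484
  k2 = f(1.240000, 1.971724) = -1.201957
  p ← 2.190000 + (0.24/2)·(-0.909484 + (-1.201957)) = 1.936627
p(1.24) ≈ 1.9366

1.9366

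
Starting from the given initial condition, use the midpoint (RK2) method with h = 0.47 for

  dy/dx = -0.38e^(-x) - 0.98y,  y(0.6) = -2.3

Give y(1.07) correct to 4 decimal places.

-1.5395

Midpoint: k1 = f(x_n, y_n); k2 = f(x_n + h/2, y_n + (h/2)·k1); y_{n+1} = y_n + h·k2.
x=0.600000, y=-2.300000:
  k1 = f(0.600000, -2.300000) = 2.045452
  k2 = f(0.835000, -1.819319) = 1.618060
  y ← -2.300000 + 0.47·1.618060 = -1.539512
y(1.07) ≈ -1.5395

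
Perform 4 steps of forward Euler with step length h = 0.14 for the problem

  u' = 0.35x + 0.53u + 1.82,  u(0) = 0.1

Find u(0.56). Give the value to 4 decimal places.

Euler: u_{n+1} = u_n + h·f(x_n, u_n).
x=0.000000, u=0.100000: f=1.873000 → u ← 0.100000 + 0.14·1.873000 = 0.362220
x=0.140000, u=0.362220: f=2.060977 → u ← 0.362220 + 0.14·2.060977 = 0.650757
x=0.280000, u=0.650757: f=2.262901 → u ← 0.650757 + 0.14·2.262901 = 0.967563
x=0.420000, u=0.967563: f=2.479808 → u ← 0.967563 + 0.14·2.479808 = 1.314736
u(0.56) ≈ 1.3147

1.3147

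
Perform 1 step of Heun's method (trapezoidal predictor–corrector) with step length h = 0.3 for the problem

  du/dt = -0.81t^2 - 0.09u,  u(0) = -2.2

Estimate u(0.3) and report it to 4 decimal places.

Heun: k1 = f(t_n, u_n); k2 = f(t_n + h, u_n + h·k1); u_{n+1} = u_n + (h/2)·(k1 + k2).
t=0.000000, u=-2.200000:
  k1 = f(0.000000, -2.200000) = 0.198000
  k2 = f(0.300000, -2.140600) = 0.119754
  u ← -2.200000 + (0.3/2)·(0.198000 + 0.119754) = -2.152337
u(0.3) ≈ -2.1523

-2.1523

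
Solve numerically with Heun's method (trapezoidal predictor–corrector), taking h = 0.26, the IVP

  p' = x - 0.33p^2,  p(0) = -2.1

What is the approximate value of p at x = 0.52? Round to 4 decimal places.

Heun: k1 = f(x_n, p_n); k2 = f(x_n + h, p_n + h·k1); p_{n+1} = p_n + (h/2)·(k1 + k2).
x=0.000000, p=-2.100000:
  k1 = f(0.000000, -2.100000) = -1.455300
  k2 = f(0.260000, -2.478378) = -1.766978
  p ← -2.100000 + (0.26/2)·(-1.455300 + (-1.766978)) = -2.518896
x=0.260000, p=-2.518896:
  k1 = f(0.260000, -2.518896) = -1.833796
  k2 = f(0.520000, -2.995683) = -2.441459
  p ← -2.518896 + (0.26/2)·(-1.833796 + (-2.441459)) = -3.074679
p(0.52) ≈ -3.0747

-3.0747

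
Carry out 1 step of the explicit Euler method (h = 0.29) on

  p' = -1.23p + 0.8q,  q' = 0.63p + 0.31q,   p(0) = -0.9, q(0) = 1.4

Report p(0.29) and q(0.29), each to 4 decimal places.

Euler on (p,q): p_{n+1} = p_n + h·p', q_{n+1} = q_n + h·q'.
0.000000: (-0.900000, 1.400000); f=(2.227000, -0.133000) → (-0.254170, 1.361430)
(p(0.29), q(0.29)) ≈ (-0.2542, 1.3614)

-0.2542, 1.3614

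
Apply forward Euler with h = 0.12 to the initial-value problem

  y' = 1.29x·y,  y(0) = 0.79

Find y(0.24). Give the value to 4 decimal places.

0.8047

Euler: y_{n+1} = y_n + h·f(x_n, y_n).
x=0.000000, y=0.790000: f=0.000000 → y ← 0.790000 + 0.12·0.000000 = 0.790000
x=0.120000, y=0.790000: f=0.122292 → y ← 0.790000 + 0.12·0.122292 = 0.804675
y(0.24) ≈ 0.8047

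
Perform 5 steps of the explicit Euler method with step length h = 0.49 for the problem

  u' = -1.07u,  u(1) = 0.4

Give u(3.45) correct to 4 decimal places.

0.0097

Euler: u_{n+1} = u_n + h·f(s_n, u_n).
s=1.000000, u=0.400000: f=-0.428000 → u ← 0.400000 + 0.49·(-0.428000) = 0.190280
s=1.490000, u=0.190280: f=-0.203600 → u ← 0.190280 + 0.49·(-0.203600) = 0.090516
s=1.980000, u=0.090516: f=-0.096852 → u ← 0.090516 + 0.49·(-0.096852) = 0.043059
s=2.470000, u=0.043059: f=-0.046073 → u ← 0.043059 + 0.49·(-0.046073) = 0.020483
s=2.960000, u=0.020483: f=-0.021917 → u ← 0.020483 + 0.49·(-0.021917) = 0.009744
u(3.45) ≈ 0.0097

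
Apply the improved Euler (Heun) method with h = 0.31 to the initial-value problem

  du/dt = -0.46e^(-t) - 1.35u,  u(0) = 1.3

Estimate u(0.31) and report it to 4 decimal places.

Heun: k1 = f(t_n, u_n); k2 = f(t_n + h, u_n + h·k1); u_{n+1} = u_n + (h/2)·(k1 + k2).
t=0.000000, u=1.300000:
  k1 = f(0.000000, 1.300000) = -2.215000
  k2 = f(0.310000, 0.613350) = -1.165408
  u ← 1.300000 + (0.31/2)·(-2.215000 + (-1.165408)) = 0.776037
u(0.31) ≈ 0.7760

0.7760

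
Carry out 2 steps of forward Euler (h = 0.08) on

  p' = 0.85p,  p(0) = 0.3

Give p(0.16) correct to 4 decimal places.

Euler: p_{n+1} = p_n + h·f(s_n, p_n).
s=0.000000, p=0.300000: f=0.255000 → p ← 0.300000 + 0.08·0.255000 = 0.320400
s=0.080000, p=0.320400: f=0.272340 → p ← 0.320400 + 0.08·0.272340 = 0.342187
p(0.16) ≈ 0.3422

0.3422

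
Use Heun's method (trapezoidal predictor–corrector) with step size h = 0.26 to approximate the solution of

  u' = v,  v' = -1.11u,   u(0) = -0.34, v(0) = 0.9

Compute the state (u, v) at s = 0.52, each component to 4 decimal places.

Heun on (u,v): k1 = f(s_n, state_n); k2 = f(s_n + h, state_n + h·k1); state_{n+1} = state_n + (h/2)·(k1 + k2).
0.000000: (-0.340000, 0.900000)
  k1 = (0.900000, 0.377400)
  predictor → (-0.106000, 0.998124)
  k2 = (0.998124, 0.117660)
  → (-0.093244, 0.964358)
0.260000: (-0.093244, 0.964358)
  k1 = (0.964358, 0.103501)
  predictor → (0.157489, 0.991268)
  k2 = (0.991268, -0.174813)
  → (0.160987, 0.955087)
(u(0.52), v(0.52)) ≈ (0.1610, 0.9551)

0.1610, 0.9551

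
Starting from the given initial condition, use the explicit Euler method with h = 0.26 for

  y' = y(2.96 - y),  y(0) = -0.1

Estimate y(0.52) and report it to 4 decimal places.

-0.3261

Euler: y_{n+1} = y_n + h·f(t_n, y_n).
t=0.000000, y=-0.100000: f=-0.306000 → y ← -0.100000 + 0.26·(-0.306000) = -0.179560
t=0.260000, y=-0.179560: f=-0.563739 → y ← -0.179560 + 0.26·(-0.563739) = -0.326132
y(0.52) ≈ -0.3261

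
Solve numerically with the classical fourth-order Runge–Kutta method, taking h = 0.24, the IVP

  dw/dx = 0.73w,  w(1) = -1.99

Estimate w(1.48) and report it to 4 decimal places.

-2.8251

RK4: k1 = f(x_n, w_n); k2 = f(x_n + h/2, w_n + (h/2)·k1); k3 = f(x_n + h/2, w_n + (h/2)·k2); k4 = f(x_n + h, w_n + h·k3); w_{n+1} = w_n + (h/6)·(k1 + 2k2 + 2k3 + k4).
x=1.000000, w=-1.990000:
  k1 = f(1.000000, -1.990000) = -1.452700
  k2 = f(1.120000, -2.164324) = -1.579957
  k3 = f(1.120000, -2.179595) = -1.591104
  k4 = f(1.240000, -2.371865) = -1.731461
  w ← -1.990000 + (0.24/6)·(k1 + 2k2 + 2k3 + k4) = -2.371051
x=1.240000, w=-2.371051:
  k1 = f(1.240000, -2.371051) = -1.730867
  k2 = f(1.360000, -2.578755) = -1.882491
  k3 = f(1.360000, -2.596950) = -1.895774
  k4 = f(1.480000, -2.826037) = -2.063007
  w ← -2.371051 + (0.24/6)·(k1 + 2k2 + 2k3 + k4) = -2.825068
w(1.48) ≈ -2.8251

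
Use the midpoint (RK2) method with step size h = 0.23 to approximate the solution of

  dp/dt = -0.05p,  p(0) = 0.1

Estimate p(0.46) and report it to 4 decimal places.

Midpoint: k1 = f(t_n, p_n); k2 = f(t_n + h/2, p_n + (h/2)·k1); p_{n+1} = p_n + h·k2.
t=0.000000, p=0.100000:
  k1 = f(0.000000, 0.100000) = -0.005000
  k2 = f(0.115000, 0.099425) = -0.004971
  p ← 0.100000 + 0.23·(-0.004971) = 0.098857
t=0.230000, p=0.098857:
  k1 = f(0.230000, 0.098857) = -0.004943
  k2 = f(0.345000, 0.098288) = -0.004914
  p ← 0.098857 + 0.23·(-0.004914) = 0.097726
p(0.46) ≈ 0.0977

0.0977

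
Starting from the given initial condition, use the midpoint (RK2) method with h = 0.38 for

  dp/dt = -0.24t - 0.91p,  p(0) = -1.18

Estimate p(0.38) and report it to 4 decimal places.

Midpoint: k1 = f(t_n, p_n); k2 = f(t_n + h/2, p_n + (h/2)·k1); p_{n+1} = p_n + h·k2.
t=0.000000, p=-1.180000:
  k1 = f(0.000000, -1.180000) = 1.073800
  k2 = f(0.190000, -0.975978) = 0.842540
  p ← -1.180000 + 0.38·0.842540 = -0.859835
p(0.38) ≈ -0.8598

-0.8598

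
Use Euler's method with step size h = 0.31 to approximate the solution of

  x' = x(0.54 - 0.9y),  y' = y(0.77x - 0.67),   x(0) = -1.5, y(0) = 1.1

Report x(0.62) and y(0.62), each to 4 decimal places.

-1.3348, 0.2313

Euler on (x,y): x_{n+1} = x_n + h·x', y_{n+1} = y_n + h·y'.
0.000000: (-1.500000, 1.100000); f=(0.675000, -2.007500) → (-1.290750, 0.477675)
0.310000: (-1.290750, 0.477675); f=(-0.142102, -0.794793) → (-1.334802, 0.231289)
(x(0.62), y(0.62)) ≈ (-1.3348, 0.2313)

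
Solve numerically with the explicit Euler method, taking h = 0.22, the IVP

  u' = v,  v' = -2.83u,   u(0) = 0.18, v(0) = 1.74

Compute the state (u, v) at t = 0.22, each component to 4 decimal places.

Euler on (u,v): u_{n+1} = u_n + h·u', v_{n+1} = v_n + h·v'.
0.000000: (0.180000, 1.740000); f=(1.740000, -0.509400) → (0.562800, 1.627932)
(u(0.22), v(0.22)) ≈ (0.5628, 1.6279)

0.5628, 1.6279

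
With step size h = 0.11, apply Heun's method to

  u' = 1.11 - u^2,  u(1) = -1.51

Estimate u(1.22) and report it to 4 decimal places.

Heun: k1 = f(t_n, u_n); k2 = f(t_n + h, u_n + h·k1); u_{n+1} = u_n + (h/2)·(k1 + k2).
t=1.000000, u=-1.510000:
  k1 = f(1.000000, -1.510000) = -1.170100
  k2 = f(1.110000, -1.638711) = -1.575374
  u ← -1.510000 + (0.11/2)·(-1.170100 + (-1.575374)) = -1.661001
t=1.110000, u=-1.661001:
  k1 = f(1.110000, -1.661001) = -1.648925
  k2 = f(1.220000, -1.842383) = -2.284374
  u ← -1.661001 + (0.11/2)·(-1.648925 + (-2.284374)) = -1.877332
u(1.22) ≈ -1.8773

-1.8773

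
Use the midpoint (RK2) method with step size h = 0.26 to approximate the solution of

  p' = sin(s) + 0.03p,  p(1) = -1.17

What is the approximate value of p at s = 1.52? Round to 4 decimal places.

-0.6938

Midpoint: k1 = f(s_n, p_n); k2 = f(s_n + h/2, p_n + (h/2)·k1); p_{n+1} = p_n + h·k2.
s=1.000000, p=-1.170000:
  k1 = f(1.000000, -1.170000) = 0.806371
  k2 = f(1.130000, -1.065172) = 0.872457
  p ← -1.170000 + 0.26·0.872457 = -0.943161
s=1.260000, p=-0.943161:
  k1 = f(1.260000, -0.943161) = 0.923796
  k2 = f(1.390000, -0.823068) = 0.959009
  p ← -0.943161 + 0.26·0.959009 = -0.693819
p(1.52) ≈ -0.6938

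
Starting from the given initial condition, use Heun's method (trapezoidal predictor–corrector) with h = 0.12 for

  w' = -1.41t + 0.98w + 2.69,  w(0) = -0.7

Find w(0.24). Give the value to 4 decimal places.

Heun: k1 = f(t_n, w_n); k2 = f(t_n + h, w_n + h·k1); w_{n+1} = w_n + (h/2)·(k1 + k2).
t=0.000000, w=-0.700000:
  k1 = f(0.000000, -0.700000) = 2.004000
  k2 = f(0.120000, -0.459520) = 2.070470
  w ← -0.700000 + (0.12/2)·(2.004000 + 2.070470) = -0.455532
t=0.120000, w=-0.455532:
  k1 = f(0.120000, -0.455532) = 2.074379
  k2 = f(0.240000, -0.206606) = 2.149126
  w ← -0.455532 + (0.12/2)·(2.074379 + 2.149126) = -0.202121
w(0.24) ≈ -0.2021

-0.2021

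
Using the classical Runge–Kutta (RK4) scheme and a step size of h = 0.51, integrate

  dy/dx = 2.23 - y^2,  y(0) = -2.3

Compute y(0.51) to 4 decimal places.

-14.5692

RK4: k1 = f(x_n, y_n); k2 = f(x_n + h/2, y_n + (h/2)·k1); k3 = f(x_n + h/2, y_n + (h/2)·k2); k4 = f(x_n + h, y_n + h·k3); y_{n+1} = y_n + (h/6)·(k1 + 2k2 + 2k3 + k4).
x=0.000000, y=-2.300000:
  k1 = f(0.000000, -2.300000) = -3.060000
  k2 = f(0.255000, -3.080300) = -7.258248
  k3 = f(0.255000, -4.150853) = -14.999583
  k4 = f(0.510000, -9.949787) = -96.768266
  y ← -2.300000 + (0.51/6)·(k1 + 2k2 + 2k3 + k4) = -14.569234
y(0.51) ≈ -14.5692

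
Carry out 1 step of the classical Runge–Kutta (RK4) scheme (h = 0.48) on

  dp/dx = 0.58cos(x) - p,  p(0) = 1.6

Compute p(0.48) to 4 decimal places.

RK4: k1 = f(x_n, p_n); k2 = f(x_n + h/2, p_n + (h/2)·k1); k3 = f(x_n + h/2, p_n + (h/2)·k2); k4 = f(x_n + h, p_n + h·k3); p_{n+1} = p_n + (h/6)·(k1 + 2k2 + 2k3 + k4).
x=0.000000, p=1.600000:
  k1 = f(0.000000, 1.600000) = -1.020000
  k2 = f(0.240000, 1.355200) = -0.791824
  k3 = f(0.240000, 1.409962) = -0.846586
  k4 = f(0.480000, 1.193639) = -0.679182
  p ← 1.600000 + (0.48/6)·(k1 + 2k2 + 2k3 + k4) = 1.201920
p(0.48) ≈ 1.2019

1.2019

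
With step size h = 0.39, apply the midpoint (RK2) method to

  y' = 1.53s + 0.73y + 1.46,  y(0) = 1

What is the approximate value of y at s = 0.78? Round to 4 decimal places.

Midpoint: k1 = f(s_n, y_n); k2 = f(s_n + h/2, y_n + (h/2)·k1); y_{n+1} = y_n + h·k2.
s=0.000000, y=1.000000:
  k1 = f(0.000000, 1.000000) = 2.190000
  k2 = f(0.195000, 1.427050) = 2.800096
  y ← 1.000000 + 0.39·2.800096 = 2.092038
s=0.390000, y=2.092038:
  k1 = f(0.390000, 2.092038) = 3.583887
  k2 = f(0.585000, 2.790896) = 4.392404
  y ← 2.092038 + 0.39·4.392404 = 3.805075
y(0.78) ≈ 3.8051

3.8051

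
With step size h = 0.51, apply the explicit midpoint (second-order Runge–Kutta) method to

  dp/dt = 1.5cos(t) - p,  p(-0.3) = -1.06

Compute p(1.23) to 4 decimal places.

0.5578

Midpoint: k1 = f(t_n, p_n); k2 = f(t_n + h/2, p_n + (h/2)·k1); p_{n+1} = p_n + h·k2.
t=-0.300000, p=-1.060000:
  k1 = f(-0.300000, -1.060000) = 2.493005
  k2 = f(-0.045000, -0.424284) = 1.922765
  p ← -1.060000 + 0.51·1.922765 = -0.079390
t=0.210000, p=-0.079390:
  k1 = f(0.210000, -0.079390) = 1.546436
  k2 = f(0.465000, 0.314952) = 1.025781
  p ← -0.079390 + 0.51·1.025781 = 0.443759
t=0.720000, p=0.443759:
  k1 = f(0.720000, 0.443759) = 0.683950
  k2 = f(0.975000, 0.618166) = 0.223586
  p ← 0.443759 + 0.51·0.223586 = 0.557788
p(1.23) ≈ 0.5578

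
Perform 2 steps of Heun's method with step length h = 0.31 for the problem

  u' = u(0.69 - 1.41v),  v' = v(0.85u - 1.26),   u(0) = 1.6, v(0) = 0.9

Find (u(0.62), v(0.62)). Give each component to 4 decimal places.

Heun on (u,v): k1 = f(t_n, state_n); k2 = f(t_n + h, state_n + h·k1); state_{n+1} = state_n + (h/2)·(k1 + k2).
0.000000: (1.600000, 0.900000)
  k1 = (-0.926400, 0.090000)
  predictor → (1.312816, 0.927900)
  k2 = (-0.811765, -0.133716)
  → (1.330584, 0.893224)
0.310000: (1.330584, 0.893224)
  k1 = (-0.757696, -0.115229)
  predictor → (1.095699, 0.857503)
  k2 = (-0.568754, -0.281824)
  → (1.124985, 0.831681)
(u(0.62), v(0.62)) ≈ (1.1250, 0.8317)

1.1250, 0.8317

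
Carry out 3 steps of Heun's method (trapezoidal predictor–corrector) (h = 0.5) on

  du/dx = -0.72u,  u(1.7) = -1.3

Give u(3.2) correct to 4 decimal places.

Heun: k1 = f(x_n, u_n); k2 = f(x_n + h, u_n + h·k1); u_{n+1} = u_n + (h/2)·(k1 + k2).
x=1.700000, u=-1.300000:
  k1 = f(1.700000, -1.300000) = 0.936000
  k2 = f(2.200000, -0.832000) = 0.599040
  u ← -1.300000 + (0.5/2)·(0.936000 + 0.599040) = -0.916240
x=2.200000, u=-0.916240:
  k1 = f(2.200000, -0.916240) = 0.659693
  k2 = f(2.700000, -0.586394) = 0.422203
  u ← -0.916240 + (0.5/2)·(0.659693 + 0.422203) = -0.645766
x=2.700000, u=-0.645766:
  k1 = f(2.700000, -0.645766) = 0.464951
  k2 = f(3.200000, -0.413290) = 0.297569
  u ← -0.645766 + (0.5/2)·(0.464951 + 0.297569) = -0.455136
u(3.2) ≈ -0.4551

-0.4551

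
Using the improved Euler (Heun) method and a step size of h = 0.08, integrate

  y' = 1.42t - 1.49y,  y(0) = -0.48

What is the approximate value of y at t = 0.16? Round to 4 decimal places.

-0.3613

Heun: k1 = f(t_n, y_n); k2 = f(t_n + h, y_n + h·k1); y_{n+1} = y_n + (h/2)·(k1 + k2).
t=0.000000, y=-0.480000:
  k1 = f(0.000000, -0.480000) = 0.715200
  k2 = f(0.080000, -0.422784) = 0.743548
  y ← -0.480000 + (0.08/2)·(0.715200 + 0.743548) = -0.421650
t=0.080000, y=-0.421650:
  k1 = f(0.080000, -0.421650) = 0.741859
  k2 = f(0.160000, -0.362301) = 0.767029
  y ← -0.421650 + (0.08/2)·(0.741859 + 0.767029) = -0.361295
y(0.16) ≈ -0.3613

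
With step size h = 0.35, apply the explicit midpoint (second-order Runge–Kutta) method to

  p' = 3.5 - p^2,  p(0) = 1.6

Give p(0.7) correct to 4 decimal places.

1.7999

Midpoint: k1 = f(x_n, p_n); k2 = f(x_n + h/2, p_n + (h/2)·k1); p_{n+1} = p_n + h·k2.
x=0.000000, p=1.600000:
  k1 = f(0.000000, 1.600000) = 0.940000
  k2 = f(0.175000, 1.764500) = 0.386540
  p ← 1.600000 + 0.35·0.386540 = 1.735289
x=0.350000, p=1.735289:
  k1 = f(0.350000, 1.735289) = 0.488772
  k2 = f(0.525000, 1.820824) = 0.184600
  p ← 1.735289 + 0.35·0.184600 = 1.799899
p(0.7) ≈ 1.7999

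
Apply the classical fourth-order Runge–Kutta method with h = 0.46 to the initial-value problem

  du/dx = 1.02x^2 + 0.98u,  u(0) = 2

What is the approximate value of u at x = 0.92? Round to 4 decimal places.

RK4: k1 = f(x_n, u_n); k2 = f(x_n + h/2, u_n + (h/2)·k1); k3 = f(x_n + h/2, u_n + (h/2)·k2); k4 = f(x_n + h, u_n + h·k3); u_{n+1} = u_n + (h/6)·(k1 + 2k2 + 2k3 + k4).
x=0.000000, u=2.000000:
  k1 = f(0.000000, 2.000000) = 1.960000
  k2 = f(0.230000, 2.450800) = 2.455742
  k3 = f(0.230000, 2.564821) = 2.567482
  k4 = f(0.460000, 3.181042) = 3.333253
  u ← 2.000000 + (0.46/6)·(k1 + 2k2 + 2k3 + k4) = 3.176044
x=0.460000, u=3.176044:
  k1 = f(0.460000, 3.176044) = 3.328355
  k2 = f(0.690000, 3.941565) = 4.348356
  k3 = f(0.690000, 4.176166) = 4.578264
  k4 = f(0.920000, 5.282045) = 6.039732
  u ← 3.176044 + (0.46/6)·(k1 + 2k2 + 2k3 + k4) = 5.263012
u(0.92) ≈ 5.2630

5.2630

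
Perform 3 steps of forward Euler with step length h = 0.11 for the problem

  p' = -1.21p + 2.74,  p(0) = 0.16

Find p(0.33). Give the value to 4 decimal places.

Euler: p_{n+1} = p_n + h·f(x_n, p_n).
x=0.000000, p=0.160000: f=2.546400 → p ← 0.160000 + 0.11·2.546400 = 0.440104
x=0.110000, p=0.440104: f=2.207474 → p ← 0.440104 + 0.11·2.207474 = 0.682926
x=0.220000, p=0.682926: f=1.913659 → p ← 0.682926 + 0.11·1.913659 = 0.893429
p(0.33) ≈ 0.8934

0.8934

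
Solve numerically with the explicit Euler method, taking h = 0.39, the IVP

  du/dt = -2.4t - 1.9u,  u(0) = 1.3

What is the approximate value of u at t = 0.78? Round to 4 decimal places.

-0.2778

Euler: u_{n+1} = u_n + h·f(t_n, u_n).
t=0.000000, u=1.300000: f=-2.470000 → u ← 1.300000 + 0.39·(-2.470000) = 0.336700
t=0.390000, u=0.336700: f=-1.575730 → u ← 0.336700 + 0.39·(-1.575730) = -0.277835
u(0.78) ≈ -0.2778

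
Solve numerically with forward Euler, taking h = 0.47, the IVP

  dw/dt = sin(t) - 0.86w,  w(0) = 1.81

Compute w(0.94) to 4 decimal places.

0.8554

Euler: w_{n+1} = w_n + h·f(t_n, w_n).
t=0.000000, w=1.810000: f=-1.556600 → w ← 1.810000 + 0.47·(-1.556600) = 1.078398
t=0.470000, w=1.078398: f=-0.474536 → w ← 1.078398 + 0.47·(-0.474536) = 0.855366
w(0.94) ≈ 0.8554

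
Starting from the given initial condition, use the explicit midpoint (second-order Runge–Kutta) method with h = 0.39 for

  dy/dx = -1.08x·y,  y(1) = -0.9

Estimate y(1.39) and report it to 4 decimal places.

-0.5424

Midpoint: k1 = f(x_n, y_n); k2 = f(x_n + h/2, y_n + (h/2)·k1); y_{n+1} = y_n + h·k2.
x=1.000000, y=-0.900000:
  k1 = f(1.000000, -0.900000) = 0.972000
  k2 = f(1.195000, -0.710460) = 0.916920
  y ← -0.900000 + 0.39·0.916920 = -0.542401
y(1.39) ≈ -0.5424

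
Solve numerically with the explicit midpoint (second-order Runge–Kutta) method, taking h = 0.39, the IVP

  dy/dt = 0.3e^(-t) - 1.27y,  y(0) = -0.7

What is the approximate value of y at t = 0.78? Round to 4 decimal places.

Midpoint: k1 = f(t_n, y_n); k2 = f(t_n + h/2, y_n + (h/2)·k1); y_{n+1} = y_n + h·k2.
t=0.000000, y=-0.700000:
  k1 = f(0.000000, -0.700000) = 1.189000
  k2 = f(0.195000, -0.468145) = 0.841395
  y ← -0.700000 + 0.39·0.841395 = -0.371856
t=0.390000, y=-0.371856:
  k1 = f(0.390000, -0.371856) = 0.675374
  k2 = f(0.585000, -0.240158) = 0.472133
  y ← -0.371856 + 0.39·0.472133 = -0.187724
y(0.78) ≈ -0.1877

-0.1877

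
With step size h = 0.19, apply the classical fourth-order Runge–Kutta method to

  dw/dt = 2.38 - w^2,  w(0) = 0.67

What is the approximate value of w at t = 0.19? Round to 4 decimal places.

RK4: k1 = f(t_n, w_n); k2 = f(t_n + h/2, w_n + (h/2)·k1); k3 = f(t_n + h/2, w_n + (h/2)·k2); k4 = f(t_n + h, w_n + h·k3); w_{n+1} = w_n + (h/6)·(k1 + 2k2 + 2k3 + k4).
t=0.000000, w=0.670000:
  k1 = f(0.000000, 0.670000) = 1.931100
  k2 = f(0.095000, 0.853455) = 1.651615
  k3 = f(0.095000, 0.826903) = 1.696231
  k4 = f(0.190000, 0.992284) = 1.395373
  w ← 0.670000 + (0.19/6)·(k1 + 2k2 + 2k3 + k4) = 0.987369
w(0.19) ≈ 0.9874

0.9874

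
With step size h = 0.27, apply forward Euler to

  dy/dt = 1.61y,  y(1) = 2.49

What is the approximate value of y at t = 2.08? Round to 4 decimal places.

10.5498

Euler: y_{n+1} = y_n + h·f(t_n, y_n).
t=1.000000, y=2.490000: f=4.008900 → y ← 2.490000 + 0.27·4.008900 = 3.572403
t=1.270000, y=3.572403: f=5.751569 → y ← 3.572403 + 0.27·5.751569 = 5.125327
t=1.540000, y=5.125327: f=8.251776 → y ← 5.125327 + 0.27·8.251776 = 7.353306
t=1.810000, y=7.353306: f=11.838823 → y ← 7.353306 + 0.27·11.838823 = 10.549788
y(2.08) ≈ 10.5498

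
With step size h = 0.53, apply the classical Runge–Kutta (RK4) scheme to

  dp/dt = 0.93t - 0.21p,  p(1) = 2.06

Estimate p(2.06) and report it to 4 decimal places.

RK4: k1 = f(t_n, p_n); k2 = f(t_n + h/2, p_n + (h/2)·k1); k3 = f(t_n + h/2, p_n + (h/2)·k2); k4 = f(t_n + h, p_n + h·k3); p_{n+1} = p_n + (h/6)·(k1 + 2k2 + 2k3 + k4).
t=1.000000, p=2.060000:
  k1 = f(1.000000, 2.060000) = 0.497400
  k2 = f(1.265000, 2.191811) = 0.716170
  k3 = f(1.265000, 2.249785) = 0.703995
  k4 = f(1.530000, 2.433117) = 0.911945
  p ← 2.060000 + (0.53/6)·(k1 + 2k2 + 2k3 + k4) = 2.435388
t=1.530000, p=2.435388:
  k1 = f(1.530000, 2.435388) = 0.911469
  k2 = f(1.795000, 2.676927) = 1.107195
  k3 = f(1.795000, 2.728795) = 1.096303
  k4 = f(2.060000, 3.016429) = 1.282350
  p ← 2.435388 + (0.53/6)·(k1 + 2k2 + 2k3 + k4) = 3.018460
p(2.06) ≈ 3.0185

3.0185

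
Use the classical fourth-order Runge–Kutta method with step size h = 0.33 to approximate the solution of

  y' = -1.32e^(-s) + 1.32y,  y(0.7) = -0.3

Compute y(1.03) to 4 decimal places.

-0.6974

RK4: k1 = f(s_n, y_n); k2 = f(s_n + h/2, y_n + (h/2)·k1); k3 = f(s_n + h/2, y_n + (h/2)·k2); k4 = f(s_n + h, y_n + h·k3); y_{n+1} = y_n + (h/6)·(k1 + 2k2 + 2k3 + k4).
s=0.700000, y=-0.300000:
  k1 = f(0.700000, -0.300000) = -1.051493
  k2 = f(0.865000, -0.473496) = -1.180803
  k3 = f(0.865000, -0.494833) = -1.208967
  k4 = f(1.030000, -0.698959) = -1.393875
  y ← -0.300000 + (0.33/6)·(k1 + 2k2 + 2k3 + k4) = -0.697370
y(1.03) ≈ -0.6974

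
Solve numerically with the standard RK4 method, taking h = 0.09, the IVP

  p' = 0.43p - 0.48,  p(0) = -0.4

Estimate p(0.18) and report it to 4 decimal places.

-0.5220

RK4: k1 = f(x_n, p_n); k2 = f(x_n + h/2, p_n + (h/2)·k1); k3 = f(x_n + h/2, p_n + (h/2)·k2); k4 = f(x_n + h, p_n + h·k3); p_{n+1} = p_n + (h/6)·(k1 + 2k2 + 2k3 + k4).
x=0.000000, p=-0.400000:
  k1 = f(0.000000, -0.400000) = -0.652000
  k2 = f(0.045000, -0.429340) = -0.664616
  k3 = f(0.045000, -0.429908) = -0.664860
  k4 = f(0.090000, -0.459837) = -0.677730
  p ← -0.400000 + (0.09/6)·(k1 + 2k2 + 2k3 + k4) = -0.459830
x=0.090000, p=-0.459830:
  k1 = f(0.090000, -0.459830) = -0.677727
  k2 = f(0.135000, -0.490328) = -0.690841
  k3 = f(0.135000, -0.490918) = -0.691095
  k4 = f(0.180000, -0.522029) = -0.704472
  p ← -0.459830 + (0.09/6)·(k1 + 2k2 + 2k3 + k4) = -0.522021
p(0.18) ≈ -0.5220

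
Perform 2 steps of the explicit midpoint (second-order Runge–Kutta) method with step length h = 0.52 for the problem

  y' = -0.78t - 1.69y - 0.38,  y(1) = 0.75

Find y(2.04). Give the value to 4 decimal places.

Midpoint: k1 = f(t_n, y_n); k2 = f(t_n + h/2, y_n + (h/2)·k1); y_{n+1} = y_n + h·k2.
t=1.000000, y=0.750000:
  k1 = f(1.000000, 0.750000) = -2.427500
  k2 = f(1.260000, 0.118850) = -1.563657
  y ← 0.750000 + 0.52·(-1.563657) = -0.063101
t=1.520000, y=-0.063101:
  k1 = f(1.520000, -0.063101) = -1.458959
  k2 = f(1.780000, -0.442431) = -1.020692
  y ← -0.063101 + 0.52·(-1.020692) = -0.593861
y(2.04) ≈ -0.5939

-0.5939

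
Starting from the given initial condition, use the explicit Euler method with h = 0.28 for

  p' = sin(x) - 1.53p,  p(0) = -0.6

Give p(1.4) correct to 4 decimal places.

0.3976

Euler: p_{n+1} = p_n + h·f(x_n, p_n).
x=0.000000, p=-0.600000: f=0.918000 → p ← -0.600000 + 0.28·0.918000 = -0.342960
x=0.280000, p=-0.342960: f=0.801084 → p ← -0.342960 + 0.28·0.801084 = -0.118656
x=0.560000, p=-0.118656: f=0.712730 → p ← -0.118656 + 0.28·0.712730 = 0.080908
x=0.840000, p=0.080908: f=0.620854 → p ← 0.080908 + 0.28·0.620854 = 0.254747
x=1.120000, p=0.254747: f=0.510337 → p ← 0.254747 + 0.28·0.510337 = 0.397642
p(1.4) ≈ 0.3976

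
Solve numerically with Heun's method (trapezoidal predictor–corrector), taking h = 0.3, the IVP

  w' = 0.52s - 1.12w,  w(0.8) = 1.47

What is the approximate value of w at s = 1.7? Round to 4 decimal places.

Heun: k1 = f(s_n, w_n); k2 = f(s_n + h, w_n + h·k1); w_{n+1} = w_n + (h/2)·(k1 + k2).
s=0.800000, w=1.470000:
  k1 = f(0.800000, 1.470000) = -1.230400
  k2 = f(1.100000, 1.100880) = -0.660986
  w ← 1.470000 + (0.3/2)·(-1.230400 + (-0.660986)) = 1.186292
s=1.100000, w=1.186292:
  k1 = f(1.100000, 1.186292) = -0.756647
  k2 = f(1.400000, 0.959298) = -0.346414
  w ← 1.186292 + (0.3/2)·(-0.756647 + (-0.346414)) = 1.020833
s=1.400000, w=1.020833:
  k1 = f(1.400000, 1.020833) = -0.415333
  k2 = f(1.700000, 0.896233) = -0.119781
  w ← 1.020833 + (0.3/2)·(-0.415333 + (-0.119781)) = 0.940566
w(1.7) ≈ 0.9406

0.9406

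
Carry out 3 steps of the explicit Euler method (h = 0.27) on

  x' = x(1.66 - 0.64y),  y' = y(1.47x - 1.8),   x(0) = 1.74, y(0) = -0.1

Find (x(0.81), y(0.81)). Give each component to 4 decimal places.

Euler on (x,y): x_{n+1} = x_n + h·x', y_{n+1} = y_n + h·y'.
0.000000: (1.740000, -0.100000); f=(2.999760, -0.075780) → (2.549935, -0.120461)
0.270000: (2.549935, -0.120461); f=(4.429479, -0.234706) → (3.745895, -0.183831)
0.540000: (3.745895, -0.183831); f=(6.658897, -0.681364) → (5.543797, -0.367799)
(x(0.81), y(0.81)) ≈ (5.5438, -0.3678)

5.5438, -0.3678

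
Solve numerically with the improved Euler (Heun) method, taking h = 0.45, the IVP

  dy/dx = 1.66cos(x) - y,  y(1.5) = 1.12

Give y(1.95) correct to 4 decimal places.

0.6057

Heun: k1 = f(x_n, y_n); k2 = f(x_n + h, y_n + h·k1); y_{n+1} = y_n + (h/2)·(k1 + k2).
x=1.500000, y=1.120000:
  k1 = f(1.500000, 1.120000) = -1.002576
  k2 = f(1.950000, 0.668841) = -1.283341
  y ← 1.120000 + (0.45/2)·(-1.002576 + (-1.283341)) = 0.605669
y(1.95) ≈ 0.6057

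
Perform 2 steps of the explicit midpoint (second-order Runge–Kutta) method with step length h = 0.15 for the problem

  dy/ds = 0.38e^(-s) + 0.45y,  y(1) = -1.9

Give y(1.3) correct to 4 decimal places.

Midpoint: k1 = f(s_n, y_n); k2 = f(s_n + h/2, y_n + (h/2)·k1); y_{n+1} = y_n + h·k2.
s=1.000000, y=-1.900000:
  k1 = f(1.000000, -1.900000) = -0.715206
  k2 = f(1.075000, -1.953640) = -0.749445
  y ← -1.900000 + 0.15·(-0.749445) = -2.012417
s=1.150000, y=-2.012417:
  k1 = f(1.150000, -2.012417) = -0.785266
  k2 = f(1.225000, -2.071312) = -0.820462
  y ← -2.012417 + 0.15·(-0.820462) = -2.135486
y(1.3) ≈ -2.1355

-2.1355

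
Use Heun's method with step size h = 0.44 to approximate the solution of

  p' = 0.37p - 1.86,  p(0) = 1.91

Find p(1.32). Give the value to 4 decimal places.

-0.0431

Heun: k1 = f(t_n, p_n); k2 = f(t_n + h, p_n + h·k1); p_{n+1} = p_n + (h/2)·(k1 + k2).
t=0.000000, p=1.910000:
  k1 = f(0.000000, 1.910000) = -1.153300
  k2 = f(0.440000, 1.402548) = -1.341057
  p ← 1.910000 + (0.44/2)·(-1.153300 + (-1.341057)) = 1.361241
t=0.440000, p=1.361241:
  k1 = f(0.440000, 1.361241) = -1.356341
  k2 = f(0.880000, 0.764452) = -1.577153
  p ← 1.361241 + (0.44/2)·(-1.356341 + (-1.577153)) = 0.715873
t=0.880000, p=0.715873:
  k1 = f(0.880000, 0.715873) = -1.595127
  k2 = f(1.320000, 0.014017) = -1.854814
  p ← 0.715873 + (0.44/2)·(-1.595127 + (-1.854814)) = -0.043114
p(1.32) ≈ -0.0431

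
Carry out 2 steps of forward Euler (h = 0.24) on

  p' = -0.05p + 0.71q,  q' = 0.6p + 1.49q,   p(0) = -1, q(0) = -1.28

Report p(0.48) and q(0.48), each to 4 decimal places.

Euler on (p,q): p_{n+1} = p_n + h·p', q_{n+1} = q_n + h·q'.
0.000000: (-1.000000, -1.280000); f=(-0.858800, -2.507200) → (-1.206112, -1.881728)
0.240000: (-1.206112, -1.881728); f=(-1.275721, -3.527442) → (-1.512285, -2.728314)
(p(0.48), q(0.48)) ≈ (-1.5123, -2.7283)

-1.5123, -2.7283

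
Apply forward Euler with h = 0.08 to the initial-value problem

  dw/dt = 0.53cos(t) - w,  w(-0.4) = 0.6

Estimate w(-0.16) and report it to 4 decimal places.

0.5785

Euler: w_{n+1} = w_n + h·f(t_n, w_n).
t=-0.400000, w=0.600000: f=-0.111838 → w ← 0.600000 + 0.08·(-0.111838) = 0.591053
t=-0.320000, w=0.591053: f=-0.087958 → w ← 0.591053 + 0.08·(-0.087958) = 0.584016
t=-0.240000, w=0.584016: f=-0.069207 → w ← 0.584016 + 0.08·(-0.069207) = 0.578480
w(-0.16) ≈ 0.5785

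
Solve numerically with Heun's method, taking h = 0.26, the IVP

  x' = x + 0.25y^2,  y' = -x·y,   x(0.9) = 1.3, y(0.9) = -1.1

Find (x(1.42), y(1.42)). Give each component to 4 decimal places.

2.2911, -0.4614

Heun on (x,y): k1 = f(s_n, state_n); k2 = f(s_n + h, state_n + h·k1); state_{n+1} = state_n + (h/2)·(k1 + k2).
0.900000: (1.300000, -1.100000)
  k1 = (1.602500, 1.430000)
  predictor → (1.716650, -0.728200)
  k2 = (1.849219, 1.250065)
  → (1.748723, -0.751592)
1.160000: (1.748723, -0.751592)
  k1 = (1.889946, 1.314326)
  predictor → (2.240109, -0.409867)
  k2 = (2.282107, 0.918147)
  → (2.291090, -0.461370)
(x(1.42), y(1.42)) ≈ (2.2911, -0.4614)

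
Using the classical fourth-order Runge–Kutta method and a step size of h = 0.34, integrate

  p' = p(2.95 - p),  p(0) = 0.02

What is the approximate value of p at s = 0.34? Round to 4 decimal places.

0.0537

RK4: k1 = f(s_n, p_n); k2 = f(s_n + h/2, p_n + (h/2)·k1); k3 = f(s_n + h/2, p_n + (h/2)·k2); k4 = f(s_n + h, p_n + h·k3); p_{n+1} = p_n + (h/6)·(k1 + 2k2 + 2k3 + k4).
s=0.000000, p=0.020000:
  k1 = f(0.000000, 0.020000) = 0.058600
  k2 = f(0.170000, 0.029962) = 0.087490
  k3 = f(0.170000, 0.034873) = 0.101660
  k4 = f(0.340000, 0.054564) = 0.157988
  p ← 0.020000 + (0.34/6)·(k1 + 2k2 + 2k3 + k4) = 0.053710
p(0.34) ≈ 0.0537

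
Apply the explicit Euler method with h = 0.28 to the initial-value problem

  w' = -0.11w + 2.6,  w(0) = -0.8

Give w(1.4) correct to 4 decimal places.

2.7384

Euler: w_{n+1} = w_n + h·f(t_n, w_n).
t=0.000000, w=-0.800000: f=2.688000 → w ← -0.800000 + 0.28·2.688000 = -0.047360
t=0.280000, w=-0.047360: f=2.605210 → w ← -0.047360 + 0.28·2.605210 = 0.682099
t=0.560000, w=0.682099: f=2.524969 → w ← 0.682099 + 0.28·2.524969 = 1.389090
t=0.840000, w=1.389090: f=2.447200 → w ← 1.389090 + 0.28·2.447200 = 2.074306
t=1.120000, w=2.074306: f=2.371826 → w ← 2.074306 + 0.28·2.371826 = 2.738417
w(1.4) ≈ 2.7384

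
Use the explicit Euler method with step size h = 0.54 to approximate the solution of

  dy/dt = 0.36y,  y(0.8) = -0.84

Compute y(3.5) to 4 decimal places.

Euler: y_{n+1} = y_n + h·f(t_n, y_n).
t=0.800000, y=-0.840000: f=-0.302400 → y ← -0.840000 + 0.54·(-0.302400) = -1.003296
t=1.340000, y=-1.003296: f=-0.361187 → y ← -1.003296 + 0.54·(-0.361187) = -1.198337
t=1.880000, y=-1.198337: f=-0.431401 → y ← -1.198337 + 0.54·(-0.431401) = -1.431293
t=2.420000, y=-1.431293: f=-0.515266 → y ← -1.431293 + 0.54·(-0.515266) = -1.709537
t=2.960000, y=-1.709537: f=-0.615433 → y ← -1.709537 + 0.54·(-0.615433) = -2.041871
y(3.5) ≈ -2.0419

-2.0419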